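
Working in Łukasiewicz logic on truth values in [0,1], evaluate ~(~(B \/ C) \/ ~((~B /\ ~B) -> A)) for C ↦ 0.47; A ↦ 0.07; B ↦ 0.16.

(B \/ C) = max(0.16, 0.47) = 0.47
~(B \/ C): Łukasiewicz ¬ gives 1 − 0.47 = 0.53
~B: Łukasiewicz ¬ gives 1 − 0.16 = 0.84
~B: Łukasiewicz ¬ gives 1 − 0.16 = 0.84
(~B /\ ~B) = min(0.84, 0.84) = 0.84
((~B /\ ~B) -> A): min(1, 1 − 0.84 + 0.07) = 0.23
~((~B /\ ~B) -> A): Łukasiewicz ¬ gives 1 − 0.23 = 0.77
(~(B \/ C) \/ ~((~B /\ ~B) -> A)) = max(0.53, 0.77) = 0.77
~(~(B \/ C) \/ ~((~B /\ ~B) -> A)): Łukasiewicz ¬ gives 1 − 0.77 = 0.23

0.23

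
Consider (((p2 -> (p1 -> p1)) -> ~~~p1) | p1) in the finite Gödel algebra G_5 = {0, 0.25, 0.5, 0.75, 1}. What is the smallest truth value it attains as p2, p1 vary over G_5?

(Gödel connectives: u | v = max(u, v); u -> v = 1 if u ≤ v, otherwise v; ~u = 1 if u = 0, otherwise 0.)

0.25

The minimum is attained at p2 = 0, p1 = 0.25:
  (p1 -> p1): 0.25 ≤ 0.25, so result = 1
  (p2 -> (p1 -> p1)): 0 ≤ 1, so result = 1
  ~p1: Gödel ¬ of 0.25 = 0 (operand ≠ 0)
  ~~p1: Gödel ¬ of 0 = 1 (operand is 0)
  ~~~p1: Gödel ¬ of 1 = 0 (operand ≠ 0)
  ((p2 -> (p1 -> p1)) -> ~~~p1): 1 > 0, so result = 0
  (((p2 -> (p1 -> p1)) -> ~~~p1) | p1) = max(0, 0.25) = 0.25
Checking all 25 assignments confirms none give a value below 0.25.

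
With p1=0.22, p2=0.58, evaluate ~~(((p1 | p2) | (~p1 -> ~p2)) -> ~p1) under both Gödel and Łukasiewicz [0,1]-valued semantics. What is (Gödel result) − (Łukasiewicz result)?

Gödel evaluation:
  (p1 | p2) = max(0.22, 0.58) = 0.58
  ~p1: Gödel ¬ of 0.22 = 0 (operand ≠ 0)
  ~p2: Gödel ¬ of 0.58 = 0 (operand ≠ 0)
  (~p1 -> ~p2): 0 ≤ 0, so result = 1
  ((p1 | p2) | (~p1 -> ~p2)) = max(0.58, 1) = 1
  ~p1: Gödel ¬ of 0.22 = 0 (operand ≠ 0)
  (((p1 | p2) | (~p1 -> ~p2)) -> ~p1): 1 > 0, so result = 0
  ~(((p1 | p2) | (~p1 -> ~p2)) -> ~p1): Gödel ¬ of 0 = 1 (operand is 0)
  ~~(((p1 | p2) | (~p1 -> ~p2)) -> ~p1): Gödel ¬ of 1 = 0 (operand ≠ 0)
  Gödel value = 0
Łukasiewicz evaluation:
  (p1 | p2) = max(0.22, 0.58) = 0.58
  ~p1: Łukasiewicz ¬ gives 1 − 0.22 = 0.78
  ~p2: Łukasiewicz ¬ gives 1 − 0.58 = 0.42
  (~p1 -> ~p2): min(1, 1 − 0.78 + 0.42) = 0.64
  ((p1 | p2) | (~p1 -> ~p2)) = max(0.58, 0.64) = 0.64
  ~p1: Łukasiewicz ¬ gives 1 − 0.22 = 0.78
  (((p1 | p2) | (~p1 -> ~p2)) -> ~p1): min(1, 1 − 0.64 + 0.78) = 1
  ~(((p1 | p2) | (~p1 -> ~p2)) -> ~p1): Łukasiewicz ¬ gives 1 − 1 = 0
  ~~(((p1 | p2) | (~p1 -> ~p2)) -> ~p1): Łukasiewicz ¬ gives 1 − 0 = 1
  Łukasiewicz value = 1
Difference: 0 − 1 = -1.00

-1.00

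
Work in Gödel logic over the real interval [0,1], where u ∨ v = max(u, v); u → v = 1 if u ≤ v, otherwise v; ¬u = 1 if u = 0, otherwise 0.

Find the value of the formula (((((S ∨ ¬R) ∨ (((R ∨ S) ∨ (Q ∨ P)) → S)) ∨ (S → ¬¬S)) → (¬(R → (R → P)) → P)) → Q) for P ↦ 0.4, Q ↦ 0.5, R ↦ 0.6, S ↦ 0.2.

0.50

¬R: Gödel ¬ of 0.6 = 0 (operand ≠ 0)
(S ∨ ¬R) = max(0.2, 0) = 0.2
(R ∨ S) = max(0.6, 0.2) = 0.6
(Q ∨ P) = max(0.5, 0.4) = 0.5
((R ∨ S) ∨ (Q ∨ P)) = max(0.6, 0.5) = 0.6
(((R ∨ S) ∨ (Q ∨ P)) → S): 0.6 > 0.2, so result = 0.2
((S ∨ ¬R) ∨ (((R ∨ S) ∨ (Q ∨ P)) → S)) = max(0.2, 0.2) = 0.2
¬S: Gödel ¬ of 0.2 = 0 (operand ≠ 0)
¬¬S: Gödel ¬ of 0 = 1 (operand is 0)
(S → ¬¬S): 0.2 ≤ 1, so result = 1
(((S ∨ ¬R) ∨ (((R ∨ S) ∨ (Q ∨ P)) → S)) ∨ (S → ¬¬S)) = max(0.2, 1) = 1
(R → P): 0.6 > 0.4, so result = 0.4
(R → (R → P)): 0.6 > 0.4, so result = 0.4
¬(R → (R → P)): Gödel ¬ of 0.4 = 0 (operand ≠ 0)
(¬(R → (R → P)) → P): 0 ≤ 0.4, so result = 1
((((S ∨ ¬R) ∨ (((R ∨ S) ∨ (Q ∨ P)) → S)) ∨ (S → ¬¬S)) → (¬(R → (R → P)) → P)): 1 ≤ 1, so result = 1
(((((S ∨ ¬R) ∨ (((R ∨ S) ∨ (Q ∨ P)) → S)) ∨ (S → ¬¬S)) → (¬(R → (R → P)) → P)) → Q): 1 > 0.5, so result = 0.5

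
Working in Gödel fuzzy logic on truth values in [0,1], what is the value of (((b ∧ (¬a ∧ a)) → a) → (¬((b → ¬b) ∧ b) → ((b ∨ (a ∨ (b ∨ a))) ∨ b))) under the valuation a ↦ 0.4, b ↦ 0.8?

0.80

¬a: Gödel ¬ of 0.4 = 0 (operand ≠ 0)
(¬a ∧ a) = min(0, 0.4) = 0
(b ∧ (¬a ∧ a)) = min(0.8, 0) = 0
((b ∧ (¬a ∧ a)) → a): 0 ≤ 0.4, so result = 1
¬b: Gödel ¬ of 0.8 = 0 (operand ≠ 0)
(b → ¬b): 0.8 > 0, so result = 0
((b → ¬b) ∧ b) = min(0, 0.8) = 0
¬((b → ¬b) ∧ b): Gödel ¬ of 0 = 1 (operand is 0)
(b ∨ a) = max(0.8, 0.4) = 0.8
(a ∨ (b ∨ a)) = max(0.4, 0.8) = 0.8
(b ∨ (a ∨ (b ∨ a))) = max(0.8, 0.8) = 0.8
((b ∨ (a ∨ (b ∨ a))) ∨ b) = max(0.8, 0.8) = 0.8
(¬((b → ¬b) ∧ b) → ((b ∨ (a ∨ (b ∨ a))) ∨ b)): 1 > 0.8, so result = 0.8
(((b ∧ (¬a ∧ a)) → a) → (¬((b → ¬b) ∧ b) → ((b ∨ (a ∨ (b ∨ a))) ∨ b))): 1 > 0.8, so result = 0.8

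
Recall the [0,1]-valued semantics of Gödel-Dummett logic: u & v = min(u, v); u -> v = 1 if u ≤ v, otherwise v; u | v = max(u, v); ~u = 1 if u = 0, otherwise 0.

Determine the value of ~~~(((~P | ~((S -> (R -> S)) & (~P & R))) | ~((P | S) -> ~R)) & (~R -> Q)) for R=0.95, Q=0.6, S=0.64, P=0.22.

0.00

~P: Gödel ¬ of 0.22 = 0 (operand ≠ 0)
(R -> S): 0.95 > 0.64, so result = 0.64
(S -> (R -> S)): 0.64 ≤ 0.64, so result = 1
~P: Gödel ¬ of 0.22 = 0 (operand ≠ 0)
(~P & R) = min(0, 0.95) = 0
((S -> (R -> S)) & (~P & R)) = min(1, 0) = 0
~((S -> (R -> S)) & (~P & R)): Gödel ¬ of 0 = 1 (operand is 0)
(~P | ~((S -> (R -> S)) & (~P & R))) = max(0, 1) = 1
(P | S) = max(0.22, 0.64) = 0.64
~R: Gödel ¬ of 0.95 = 0 (operand ≠ 0)
((P | S) -> ~R): 0.64 > 0, so result = 0
~((P | S) -> ~R): Gödel ¬ of 0 = 1 (operand is 0)
((~P | ~((S -> (R -> S)) & (~P & R))) | ~((P | S) -> ~R)) = max(1, 1) = 1
~R: Gödel ¬ of 0.95 = 0 (operand ≠ 0)
(~R -> Q): 0 ≤ 0.6, so result = 1
(((~P | ~((S -> (R -> S)) & (~P & R))) | ~((P | S) -> ~R)) & (~R -> Q)) = min(1, 1) = 1
~(((~P | ~((S -> (R -> S)) & (~P & R))) | ~((P | S) -> ~R)) & (~R -> Q)): Gödel ¬ of 1 = 0 (operand ≠ 0)
~~(((~P | ~((S -> (R -> S)) & (~P & R))) | ~((P | S) -> ~R)) & (~R -> Q)): Gödel ¬ of 0 = 1 (operand is 0)
~~~(((~P | ~((S -> (R -> S)) & (~P & R))) | ~((P | S) -> ~R)) & (~R -> Q)): Gödel ¬ of 1 = 0 (operand ≠ 0)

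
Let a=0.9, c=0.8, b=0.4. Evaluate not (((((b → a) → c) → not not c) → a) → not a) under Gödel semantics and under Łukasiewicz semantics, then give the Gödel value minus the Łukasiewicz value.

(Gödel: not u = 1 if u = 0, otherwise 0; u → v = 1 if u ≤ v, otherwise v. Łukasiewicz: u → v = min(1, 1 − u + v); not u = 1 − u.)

Gödel evaluation:
  (b → a): 0.4 ≤ 0.9, so result = 1
  ((b → a) → c): 1 > 0.8, so result = 0.8
  not c: Gödel ¬ of 0.8 = 0 (operand ≠ 0)
  not not c: Gödel ¬ of 0 = 1 (operand is 0)
  (((b → a) → c) → not not c): 0.8 ≤ 1, so result = 1
  ((((b → a) → c) → not not c) → a): 1 > 0.9, so result = 0.9
  not a: Gödel ¬ of 0.9 = 0 (operand ≠ 0)
  (((((b → a) → c) → not not c) → a) → not a): 0.9 > 0, so result = 0
  not (((((b → a) → c) → not not c) → a) → not a): Gödel ¬ of 0 = 1 (operand is 0)
  Gödel value = 1
Łukasiewicz evaluation:
  (b → a): min(1, 1 − 0.4 + 0.9) = 1
  ((b → a) → c): min(1, 1 − 1 + 0.8) = 0.8
  not c: Łukasiewicz ¬ gives 1 − 0.8 = 0.2
  not not c: Łukasiewicz ¬ gives 1 − 0.2 = 0.8
  (((b → a) → c) → not not c): min(1, 1 − 0.8 + 0.8) = 1
  ((((b → a) → c) → not not c) → a): min(1, 1 − 1 + 0.9) = 0.9
  not a: Łukasiewicz ¬ gives 1 − 0.9 = 0.1
  (((((b → a) → c) → not not c) → a) → not a): min(1, 1 − 0.9 + 0.1) = 0.2
  not (((((b → a) → c) → not not c) → a) → not a): Łukasiewicz ¬ gives 1 − 0.2 = 0.8
  Łukasiewicz value = 0.8
Difference: 1 − 0.8 = 0.20

0.20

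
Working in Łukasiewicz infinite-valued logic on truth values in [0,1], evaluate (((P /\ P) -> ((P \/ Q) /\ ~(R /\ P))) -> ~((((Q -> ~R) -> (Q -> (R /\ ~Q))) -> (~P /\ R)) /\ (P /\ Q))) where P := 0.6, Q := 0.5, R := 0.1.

0.50

(P /\ P) = min(0.6, 0.6) = 0.6
(P \/ Q) = max(0.6, 0.5) = 0.6
(R /\ P) = min(0.1, 0.6) = 0.1
~(R /\ P): Łukasiewicz ¬ gives 1 − 0.1 = 0.9
((P \/ Q) /\ ~(R /\ P)) = min(0.6, 0.9) = 0.6
((P /\ P) -> ((P \/ Q) /\ ~(R /\ P))): min(1, 1 − 0.6 + 0.6) = 1
~R: Łukasiewicz ¬ gives 1 − 0.1 = 0.9
(Q -> ~R): min(1, 1 − 0.5 + 0.9) = 1
~Q: Łukasiewicz ¬ gives 1 − 0.5 = 0.5
(R /\ ~Q) = min(0.1, 0.5) = 0.1
(Q -> (R /\ ~Q)): min(1, 1 − 0.5 + 0.1) = 0.6
((Q -> ~R) -> (Q -> (R /\ ~Q))): min(1, 1 − 1 + 0.6) = 0.6
~P: Łukasiewicz ¬ gives 1 − 0.6 = 0.4
(~P /\ R) = min(0.4, 0.1) = 0.1
(((Q -> ~R) -> (Q -> (R /\ ~Q))) -> (~P /\ R)): min(1, 1 − 0.6 + 0.1) = 0.5
(P /\ Q) = min(0.6, 0.5) = 0.5
((((Q -> ~R) -> (Q -> (R /\ ~Q))) -> (~P /\ R)) /\ (P /\ Q)) = min(0.5, 0.5) = 0.5
~((((Q -> ~R) -> (Q -> (R /\ ~Q))) -> (~P /\ R)) /\ (P /\ Q)): Łukasiewicz ¬ gives 1 − 0.5 = 0.5
(((P /\ P) -> ((P \/ Q) /\ ~(R /\ P))) -> ~((((Q -> ~R) -> (Q -> (R /\ ~Q))) -> (~P /\ R)) /\ (P /\ Q))): min(1, 1 − 1 + 0.5) = 0.5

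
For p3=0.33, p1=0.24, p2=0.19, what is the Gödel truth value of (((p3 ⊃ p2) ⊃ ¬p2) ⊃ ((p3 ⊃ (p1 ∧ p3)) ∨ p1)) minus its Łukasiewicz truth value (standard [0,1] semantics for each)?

Gödel evaluation:
  (p3 ⊃ p2): 0.33 > 0.19, so result = 0.19
  ¬p2: Gödel ¬ of 0.19 = 0 (operand ≠ 0)
  ((p3 ⊃ p2) ⊃ ¬p2): 0.19 > 0, so result = 0
  (p1 ∧ p3) = min(0.24, 0.33) = 0.24
  (p3 ⊃ (p1 ∧ p3)): 0.33 > 0.24, so result = 0.24
  ((p3 ⊃ (p1 ∧ p3)) ∨ p1) = max(0.24, 0.24) = 0.24
  (((p3 ⊃ p2) ⊃ ¬p2) ⊃ ((p3 ⊃ (p1 ∧ p3)) ∨ p1)): 0 ≤ 0.24, so result = 1
  Gödel value = 1
Łukasiewicz evaluation:
  (p3 ⊃ p2): min(1, 1 − 0.33 + 0.19) = 0.86
  ¬p2: Łukasiewicz ¬ gives 1 − 0.19 = 0.81
  ((p3 ⊃ p2) ⊃ ¬p2): min(1, 1 − 0.86 + 0.81) = 0.95
  (p1 ∧ p3) = min(0.24, 0.33) = 0.24
  (p3 ⊃ (p1 ∧ p3)): min(1, 1 − 0.33 + 0.24) = 0.91
  ((p3 ⊃ (p1 ∧ p3)) ∨ p1) = max(0.91, 0.24) = 0.91
  (((p3 ⊃ p2) ⊃ ¬p2) ⊃ ((p3 ⊃ (p1 ∧ p3)) ∨ p1)): min(1, 1 − 0.95 + 0.91) = 0.96
  Łukasiewicz value = 0.96
Difference: 1 − 0.96 = 0.04

0.04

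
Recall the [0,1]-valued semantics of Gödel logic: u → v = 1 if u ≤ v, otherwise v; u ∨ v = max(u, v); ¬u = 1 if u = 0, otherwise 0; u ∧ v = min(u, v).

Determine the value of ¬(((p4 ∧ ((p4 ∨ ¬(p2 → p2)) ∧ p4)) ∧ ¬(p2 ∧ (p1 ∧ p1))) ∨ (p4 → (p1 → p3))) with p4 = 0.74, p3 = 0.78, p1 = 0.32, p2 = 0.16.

(p2 → p2): 0.16 ≤ 0.16, so result = 1
¬(p2 → p2): Gödel ¬ of 1 = 0 (operand ≠ 0)
(p4 ∨ ¬(p2 → p2)) = max(0.74, 0) = 0.74
((p4 ∨ ¬(p2 → p2)) ∧ p4) = min(0.74, 0.74) = 0.74
(p4 ∧ ((p4 ∨ ¬(p2 → p2)) ∧ p4)) = min(0.74, 0.74) = 0.74
(p1 ∧ p1) = min(0.32, 0.32) = 0.32
(p2 ∧ (p1 ∧ p1)) = min(0.16, 0.32) = 0.16
¬(p2 ∧ (p1 ∧ p1)): Gödel ¬ of 0.16 = 0 (operand ≠ 0)
((p4 ∧ ((p4 ∨ ¬(p2 → p2)) ∧ p4)) ∧ ¬(p2 ∧ (p1 ∧ p1))) = min(0.74, 0) = 0
(p1 → p3): 0.32 ≤ 0.78, so result = 1
(p4 → (p1 → p3)): 0.74 ≤ 1, so result = 1
(((p4 ∧ ((p4 ∨ ¬(p2 → p2)) ∧ p4)) ∧ ¬(p2 ∧ (p1 ∧ p1))) ∨ (p4 → (p1 → p3))) = max(0, 1) = 1
¬(((p4 ∧ ((p4 ∨ ¬(p2 → p2)) ∧ p4)) ∧ ¬(p2 ∧ (p1 ∧ p1))) ∨ (p4 → (p1 → p3))): Gödel ¬ of 1 = 0 (operand ≠ 0)

0.00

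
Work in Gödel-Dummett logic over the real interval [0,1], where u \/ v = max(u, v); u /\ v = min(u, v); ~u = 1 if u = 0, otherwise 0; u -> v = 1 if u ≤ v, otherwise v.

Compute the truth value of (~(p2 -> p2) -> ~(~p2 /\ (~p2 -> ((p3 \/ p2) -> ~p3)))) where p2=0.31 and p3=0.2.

(p2 -> p2): 0.31 ≤ 0.31, so result = 1
~(p2 -> p2): Gödel ¬ of 1 = 0 (operand ≠ 0)
~p2: Gödel ¬ of 0.31 = 0 (operand ≠ 0)
~p2: Gödel ¬ of 0.31 = 0 (operand ≠ 0)
(p3 \/ p2) = max(0.2, 0.31) = 0.31
~p3: Gödel ¬ of 0.2 = 0 (operand ≠ 0)
((p3 \/ p2) -> ~p3): 0.31 > 0, so result = 0
(~p2 -> ((p3 \/ p2) -> ~p3)): 0 ≤ 0, so result = 1
(~p2 /\ (~p2 -> ((p3 \/ p2) -> ~p3))) = min(0, 1) = 0
~(~p2 /\ (~p2 -> ((p3 \/ p2) -> ~p3))): Gödel ¬ of 0 = 1 (operand is 0)
(~(p2 -> p2) -> ~(~p2 /\ (~p2 -> ((p3 \/ p2) -> ~p3)))): 0 ≤ 1, so result = 1

1.00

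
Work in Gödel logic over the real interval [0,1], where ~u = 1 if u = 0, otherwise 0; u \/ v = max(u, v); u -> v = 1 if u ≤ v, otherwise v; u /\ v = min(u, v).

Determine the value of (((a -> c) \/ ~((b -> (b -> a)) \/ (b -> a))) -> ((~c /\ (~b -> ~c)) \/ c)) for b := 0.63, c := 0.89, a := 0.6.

(a -> c): 0.6 ≤ 0.89, so result = 1
(b -> a): 0.63 > 0.6, so result = 0.6
(b -> (b -> a)): 0.63 > 0.6, so result = 0.6
(b -> a): 0.63 > 0.6, so result = 0.6
((b -> (b -> a)) \/ (b -> a)) = max(0.6, 0.6) = 0.6
~((b -> (b -> a)) \/ (b -> a)): Gödel ¬ of 0.6 = 0 (operand ≠ 0)
((a -> c) \/ ~((b -> (b -> a)) \/ (b -> a))) = max(1, 0) = 1
~c: Gödel ¬ of 0.89 = 0 (operand ≠ 0)
~b: Gödel ¬ of 0.63 = 0 (operand ≠ 0)
~c: Gödel ¬ of 0.89 = 0 (operand ≠ 0)
(~b -> ~c): 0 ≤ 0, so result = 1
(~c /\ (~b -> ~c)) = min(0, 1) = 0
((~c /\ (~b -> ~c)) \/ c) = max(0, 0.89) = 0.89
(((a -> c) \/ ~((b -> (b -> a)) \/ (b -> a))) -> ((~c /\ (~b -> ~c)) \/ c)): 1 > 0.89, so result = 0.89

0.89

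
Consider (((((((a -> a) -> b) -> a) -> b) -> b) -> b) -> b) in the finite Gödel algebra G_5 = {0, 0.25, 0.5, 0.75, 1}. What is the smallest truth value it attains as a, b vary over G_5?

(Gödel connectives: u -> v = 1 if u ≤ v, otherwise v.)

0.25

The minimum is attained at a = 0, b = 0.25:
  (a -> a): 0 ≤ 0, so result = 1
  ((a -> a) -> b): 1 > 0.25, so result = 0.25
  (((a -> a) -> b) -> a): 0.25 > 0, so result = 0
  ((((a -> a) -> b) -> a) -> b): 0 ≤ 0.25, so result = 1
  (((((a -> a) -> b) -> a) -> b) -> b): 1 > 0.25, so result = 0.25
  ((((((a -> a) -> b) -> a) -> b) -> b) -> b): 0.25 ≤ 0.25, so result = 1
  (((((((a -> a) -> b) -> a) -> b) -> b) -> b) -> b): 1 > 0.25, so result = 0.25
Checking all 25 assignments confirms none give a value below 0.25.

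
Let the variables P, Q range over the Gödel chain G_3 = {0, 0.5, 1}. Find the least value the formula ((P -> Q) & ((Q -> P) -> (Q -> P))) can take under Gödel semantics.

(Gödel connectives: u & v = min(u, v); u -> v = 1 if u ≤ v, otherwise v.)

0.00

The minimum is attained at P = 0.5, Q = 0:
  (P -> Q): 0.5 > 0, so result = 0
  (Q -> P): 0 ≤ 0.5, so result = 1
  (Q -> P): 0 ≤ 0.5, so result = 1
  ((Q -> P) -> (Q -> P)): 1 ≤ 1, so result = 1
  ((P -> Q) & ((Q -> P) -> (Q -> P))) = min(0, 1) = 0
Checking all 9 assignments confirms none give a value below 0.00.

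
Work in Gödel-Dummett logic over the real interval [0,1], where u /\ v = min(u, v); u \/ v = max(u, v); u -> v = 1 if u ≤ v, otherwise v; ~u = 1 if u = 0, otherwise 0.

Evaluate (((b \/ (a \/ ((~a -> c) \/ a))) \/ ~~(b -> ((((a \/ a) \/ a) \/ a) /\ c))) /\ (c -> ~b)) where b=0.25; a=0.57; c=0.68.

0.00

~a: Gödel ¬ of 0.57 = 0 (operand ≠ 0)
(~a -> c): 0 ≤ 0.68, so result = 1
((~a -> c) \/ a) = max(1, 0.57) = 1
(a \/ ((~a -> c) \/ a)) = max(0.57, 1) = 1
(b \/ (a \/ ((~a -> c) \/ a))) = max(0.25, 1) = 1
(a \/ a) = max(0.57, 0.57) = 0.57
((a \/ a) \/ a) = max(0.57, 0.57) = 0.57
(((a \/ a) \/ a) \/ a) = max(0.57, 0.57) = 0.57
((((a \/ a) \/ a) \/ a) /\ c) = min(0.57, 0.68) = 0.57
(b -> ((((a \/ a) \/ a) \/ a) /\ c)): 0.25 ≤ 0.57, so result = 1
~(b -> ((((a \/ a) \/ a) \/ a) /\ c)): Gödel ¬ of 1 = 0 (operand ≠ 0)
~~(b -> ((((a \/ a) \/ a) \/ a) /\ c)): Gödel ¬ of 0 = 1 (operand is 0)
((b \/ (a \/ ((~a -> c) \/ a))) \/ ~~(b -> ((((a \/ a) \/ a) \/ a) /\ c))) = max(1, 1) = 1
~b: Gödel ¬ of 0.25 = 0 (operand ≠ 0)
(c -> ~b): 0.68 > 0, so result = 0
(((b \/ (a \/ ((~a -> c) \/ a))) \/ ~~(b -> ((((a \/ a) \/ a) \/ a) /\ c))) /\ (c -> ~b)) = min(1, 0) = 0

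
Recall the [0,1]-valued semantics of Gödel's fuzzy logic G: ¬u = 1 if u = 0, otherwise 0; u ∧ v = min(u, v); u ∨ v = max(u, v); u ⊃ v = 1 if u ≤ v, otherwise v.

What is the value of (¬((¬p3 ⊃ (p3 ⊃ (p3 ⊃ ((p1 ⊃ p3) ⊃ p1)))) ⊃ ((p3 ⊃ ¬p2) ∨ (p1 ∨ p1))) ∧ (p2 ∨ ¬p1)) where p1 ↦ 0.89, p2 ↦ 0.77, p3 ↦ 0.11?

¬p3: Gödel ¬ of 0.11 = 0 (operand ≠ 0)
(p1 ⊃ p3): 0.89 > 0.11, so result = 0.11
((p1 ⊃ p3) ⊃ p1): 0.11 ≤ 0.89, so result = 1
(p3 ⊃ ((p1 ⊃ p3) ⊃ p1)): 0.11 ≤ 1, so result = 1
(p3 ⊃ (p3 ⊃ ((p1 ⊃ p3) ⊃ p1))): 0.11 ≤ 1, so result = 1
(¬p3 ⊃ (p3 ⊃ (p3 ⊃ ((p1 ⊃ p3) ⊃ p1)))): 0 ≤ 1, so result = 1
¬p2: Gödel ¬ of 0.77 = 0 (operand ≠ 0)
(p3 ⊃ ¬p2): 0.11 > 0, so result = 0
(p1 ∨ p1) = max(0.89, 0.89) = 0.89
((p3 ⊃ ¬p2) ∨ (p1 ∨ p1)) = max(0, 0.89) = 0.89
((¬p3 ⊃ (p3 ⊃ (p3 ⊃ ((p1 ⊃ p3) ⊃ p1)))) ⊃ ((p3 ⊃ ¬p2) ∨ (p1 ∨ p1))): 1 > 0.89, so result = 0.89
¬((¬p3 ⊃ (p3 ⊃ (p3 ⊃ ((p1 ⊃ p3) ⊃ p1)))) ⊃ ((p3 ⊃ ¬p2) ∨ (p1 ∨ p1))): Gödel ¬ of 0.89 = 0 (operand ≠ 0)
¬p1: Gödel ¬ of 0.89 = 0 (operand ≠ 0)
(p2 ∨ ¬p1) = max(0.77, 0) = 0.77
(¬((¬p3 ⊃ (p3 ⊃ (p3 ⊃ ((p1 ⊃ p3) ⊃ p1)))) ⊃ ((p3 ⊃ ¬p2) ∨ (p1 ∨ p1))) ∧ (p2 ∨ ¬p1)) = min(0, 0.77) = 0

0.00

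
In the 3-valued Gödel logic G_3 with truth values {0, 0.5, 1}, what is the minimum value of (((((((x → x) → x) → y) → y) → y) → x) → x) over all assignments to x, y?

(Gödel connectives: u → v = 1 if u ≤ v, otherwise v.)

The minimum is attained at x = 0.5, y = 0:
  (x → x): 0.5 ≤ 0.5, so result = 1
  ((x → x) → x): 1 > 0.5, so result = 0.5
  (((x → x) → x) → y): 0.5 > 0, so result = 0
  ((((x → x) → x) → y) → y): 0 ≤ 0, so result = 1
  (((((x → x) → x) → y) → y) → y): 1 > 0, so result = 0
  ((((((x → x) → x) → y) → y) → y) → x): 0 ≤ 0.5, so result = 1
  (((((((x → x) → x) → y) → y) → y) → x) → x): 1 > 0.5, so result = 0.5
Checking all 9 assignments confirms none give a value below 0.50.

0.50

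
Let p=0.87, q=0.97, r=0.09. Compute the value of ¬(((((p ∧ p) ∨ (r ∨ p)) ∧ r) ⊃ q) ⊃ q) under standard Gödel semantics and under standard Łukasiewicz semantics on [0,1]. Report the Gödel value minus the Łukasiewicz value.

Gödel evaluation:
  (p ∧ p) = min(0.87, 0.87) = 0.87
  (r ∨ p) = max(0.09, 0.87) = 0.87
  ((p ∧ p) ∨ (r ∨ p)) = max(0.87, 0.87) = 0.87
  (((p ∧ p) ∨ (r ∨ p)) ∧ r) = min(0.87, 0.09) = 0.09
  ((((p ∧ p) ∨ (r ∨ p)) ∧ r) ⊃ q): 0.09 ≤ 0.97, so result = 1
  (((((p ∧ p) ∨ (r ∨ p)) ∧ r) ⊃ q) ⊃ q): 1 > 0.97, so result = 0.97
  ¬(((((p ∧ p) ∨ (r ∨ p)) ∧ r) ⊃ q) ⊃ q): Gödel ¬ of 0.97 = 0 (operand ≠ 0)
  Gödel value = 0
Łukasiewicz evaluation:
  (p ∧ p) = min(0.87, 0.87) = 0.87
  (r ∨ p) = max(0.09, 0.87) = 0.87
  ((p ∧ p) ∨ (r ∨ p)) = max(0.87, 0.87) = 0.87
  (((p ∧ p) ∨ (r ∨ p)) ∧ r) = min(0.87, 0.09) = 0.09
  ((((p ∧ p) ∨ (r ∨ p)) ∧ r) ⊃ q): min(1, 1 − 0.09 + 0.97) = 1
  (((((p ∧ p) ∨ (r ∨ p)) ∧ r) ⊃ q) ⊃ q): min(1, 1 − 1 + 0.97) = 0.97
  ¬(((((p ∧ p) ∨ (r ∨ p)) ∧ r) ⊃ q) ⊃ q): Łukasiewicz ¬ gives 1 − 0.97 = 0.03
  Łukasiewicz value = 0.03
Difference: 0 − 0.03 = -0.03

-0.03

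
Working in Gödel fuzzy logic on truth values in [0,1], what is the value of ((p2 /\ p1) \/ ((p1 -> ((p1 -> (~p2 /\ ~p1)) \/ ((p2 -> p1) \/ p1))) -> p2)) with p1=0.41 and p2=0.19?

(p2 /\ p1) = min(0.19, 0.41) = 0.19
~p2: Gödel ¬ of 0.19 = 0 (operand ≠ 0)
~p1: Gödel ¬ of 0.41 = 0 (operand ≠ 0)
(~p2 /\ ~p1) = min(0, 0) = 0
(p1 -> (~p2 /\ ~p1)): 0.41 > 0, so result = 0
(p2 -> p1): 0.19 ≤ 0.41, so result = 1
((p2 -> p1) \/ p1) = max(1, 0.41) = 1
((p1 -> (~p2 /\ ~p1)) \/ ((p2 -> p1) \/ p1)) = max(0, 1) = 1
(p1 -> ((p1 -> (~p2 /\ ~p1)) \/ ((p2 -> p1) \/ p1))): 0.41 ≤ 1, so result = 1
((p1 -> ((p1 -> (~p2 /\ ~p1)) \/ ((p2 -> p1) \/ p1))) -> p2): 1 > 0.19, so result = 0.19
((p2 /\ p1) \/ ((p1 -> ((p1 -> (~p2 /\ ~p1)) \/ ((p2 -> p1) \/ p1))) -> p2)) = max(0.19, 0.19) = 0.19

0.19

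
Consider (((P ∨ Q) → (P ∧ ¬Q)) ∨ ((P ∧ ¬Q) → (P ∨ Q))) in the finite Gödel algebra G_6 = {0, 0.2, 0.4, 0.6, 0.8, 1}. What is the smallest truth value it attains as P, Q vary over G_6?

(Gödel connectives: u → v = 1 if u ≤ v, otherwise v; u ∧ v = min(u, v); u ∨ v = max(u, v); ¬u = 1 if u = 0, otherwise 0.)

Every assignment gives 1. For instance at P = 0, Q = 0:
  (P ∨ Q) = max(0, 0) = 0
  ¬Q: Gödel ¬ of 0 = 1 (operand is 0)
  (P ∧ ¬Q) = min(0, 1) = 0
  ((P ∨ Q) → (P ∧ ¬Q)): 0 ≤ 0, so result = 1
  ¬Q: Gödel ¬ of 0 = 1 (operand is 0)
  (P ∧ ¬Q) = min(0, 1) = 0
  (P ∨ Q) = max(0, 0) = 0
  ((P ∧ ¬Q) → (P ∨ Q)): 0 ≤ 0, so result = 1
  (((P ∨ Q) → (P ∧ ¬Q)) ∨ ((P ∧ ¬Q) → (P ∨ Q))) = max(1, 1) = 1
All 36 assignments give value 1 — the formula is a G_6-tautology.

1.00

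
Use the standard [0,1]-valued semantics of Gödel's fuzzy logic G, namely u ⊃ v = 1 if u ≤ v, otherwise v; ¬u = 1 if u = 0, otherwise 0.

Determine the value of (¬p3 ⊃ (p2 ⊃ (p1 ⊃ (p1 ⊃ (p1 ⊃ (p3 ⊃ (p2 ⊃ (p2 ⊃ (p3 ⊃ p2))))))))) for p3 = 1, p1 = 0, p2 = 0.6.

¬p3: Gödel ¬ of 1 = 0 (operand ≠ 0)
(p3 ⊃ p2): 1 > 0.6, so result = 0.6
(p2 ⊃ (p3 ⊃ p2)): 0.6 ≤ 0.6, so result = 1
(p2 ⊃ (p2 ⊃ (p3 ⊃ p2))): 0.6 ≤ 1, so result = 1
(p3 ⊃ (p2 ⊃ (p2 ⊃ (p3 ⊃ p2)))): 1 ≤ 1, so result = 1
(p1 ⊃ (p3 ⊃ (p2 ⊃ (p2 ⊃ (p3 ⊃ p2))))): 0 ≤ 1, so result = 1
(p1 ⊃ (p1 ⊃ (p3 ⊃ (p2 ⊃ (p2 ⊃ (p3 ⊃ p2)))))): 0 ≤ 1, so result = 1
(p1 ⊃ (p1 ⊃ (p1 ⊃ (p3 ⊃ (p2 ⊃ (p2 ⊃ (p3 ⊃ p2))))))): 0 ≤ 1, so result = 1
(p2 ⊃ (p1 ⊃ (p1 ⊃ (p1 ⊃ (p3 ⊃ (p2 ⊃ (p2 ⊃ (p3 ⊃ p2)))))))): 0.6 ≤ 1, so result = 1
(¬p3 ⊃ (p2 ⊃ (p1 ⊃ (p1 ⊃ (p1 ⊃ (p3 ⊃ (p2 ⊃ (p2 ⊃ (p3 ⊃ p2))))))))): 0 ≤ 1, so result = 1

1.00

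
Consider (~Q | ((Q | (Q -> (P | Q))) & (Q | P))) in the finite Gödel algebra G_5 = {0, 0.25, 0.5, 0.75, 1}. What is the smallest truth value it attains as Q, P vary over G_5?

The minimum is attained at Q = 0.25, P = 0:
  ~Q: Gödel ¬ of 0.25 = 0 (operand ≠ 0)
  (P | Q) = max(0, 0.25) = 0.25
  (Q -> (P | Q)): 0.25 ≤ 0.25, so result = 1
  (Q | (Q -> (P | Q))) = max(0.25, 1) = 1
  (Q | P) = max(0.25, 0) = 0.25
  ((Q | (Q -> (P | Q))) & (Q | P)) = min(1, 0.25) = 0.25
  (~Q | ((Q | (Q -> (P | Q))) & (Q | P))) = max(0, 0.25) = 0.25
Checking all 25 assignments confirms none give a value below 0.25.

0.25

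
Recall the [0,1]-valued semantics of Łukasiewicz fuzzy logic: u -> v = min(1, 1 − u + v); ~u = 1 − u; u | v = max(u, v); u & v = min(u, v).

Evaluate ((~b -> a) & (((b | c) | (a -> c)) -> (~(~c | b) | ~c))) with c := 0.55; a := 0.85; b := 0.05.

0.85

~b: Łukasiewicz ¬ gives 1 − 0.05 = 0.95
(~b -> a): min(1, 1 − 0.95 + 0.85) = 0.9
(b | c) = max(0.05, 0.55) = 0.55
(a -> c): min(1, 1 − 0.85 + 0.55) = 0.7
((b | c) | (a -> c)) = max(0.55, 0.7) = 0.7
~c: Łukasiewicz ¬ gives 1 − 0.55 = 0.45
(~c | b) = max(0.45, 0.05) = 0.45
~(~c | b): Łukasiewicz ¬ gives 1 − 0.45 = 0.55
~c: Łukasiewicz ¬ gives 1 − 0.55 = 0.45
(~(~c | b) | ~c) = max(0.55, 0.45) = 0.55
(((b | c) | (a -> c)) -> (~(~c | b) | ~c)): min(1, 1 − 0.7 + 0.55) = 0.85
((~b -> a) & (((b | c) | (a -> c)) -> (~(~c | b) | ~c))) = min(0.9, 0.85) = 0.85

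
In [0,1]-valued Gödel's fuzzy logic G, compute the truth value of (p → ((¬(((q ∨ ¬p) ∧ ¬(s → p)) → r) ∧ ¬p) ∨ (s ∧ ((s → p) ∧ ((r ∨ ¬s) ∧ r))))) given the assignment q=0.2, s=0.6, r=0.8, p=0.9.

¬p: Gödel ¬ of 0.9 = 0 (operand ≠ 0)
(q ∨ ¬p) = max(0.2, 0) = 0.2
(s → p): 0.6 ≤ 0.9, so result = 1
¬(s → p): Gödel ¬ of 1 = 0 (operand ≠ 0)
((q ∨ ¬p) ∧ ¬(s → p)) = min(0.2, 0) = 0
(((q ∨ ¬p) ∧ ¬(s → p)) → r): 0 ≤ 0.8, so result = 1
¬(((q ∨ ¬p) ∧ ¬(s → p)) → r): Gödel ¬ of 1 = 0 (operand ≠ 0)
¬p: Gödel ¬ of 0.9 = 0 (operand ≠ 0)
(¬(((q ∨ ¬p) ∧ ¬(s → p)) → r) ∧ ¬p) = min(0, 0) = 0
(s → p): 0.6 ≤ 0.9, so result = 1
¬s: Gödel ¬ of 0.6 = 0 (operand ≠ 0)
(r ∨ ¬s) = max(0.8, 0) = 0.8
((r ∨ ¬s) ∧ r) = min(0.8, 0.8) = 0.8
((s → p) ∧ ((r ∨ ¬s) ∧ r)) = min(1, 0.8) = 0.8
(s ∧ ((s → p) ∧ ((r ∨ ¬s) ∧ r))) = min(0.6, 0.8) = 0.6
((¬(((q ∨ ¬p) ∧ ¬(s → p)) → r) ∧ ¬p) ∨ (s ∧ ((s → p) ∧ ((r ∨ ¬s) ∧ r)))) = max(0, 0.6) = 0.6
(p → ((¬(((q ∨ ¬p) ∧ ¬(s → p)) → r) ∧ ¬p) ∨ (s ∧ ((s → p) ∧ ((r ∨ ¬s) ∧ r))))): 0.9 > 0.6, so result = 0.6

0.60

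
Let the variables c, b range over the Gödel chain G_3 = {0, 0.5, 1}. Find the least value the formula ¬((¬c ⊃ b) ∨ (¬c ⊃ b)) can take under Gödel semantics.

0.00

The minimum is attained at c = 0, b = 0.5:
  ¬c: Gödel ¬ of 0 = 1 (operand is 0)
  (¬c ⊃ b): 1 > 0.5, so result = 0.5
  ¬c: Gödel ¬ of 0 = 1 (operand is 0)
  (¬c ⊃ b): 1 > 0.5, so result = 0.5
  ((¬c ⊃ b) ∨ (¬c ⊃ b)) = max(0.5, 0.5) = 0.5
  ¬((¬c ⊃ b) ∨ (¬c ⊃ b)): Gödel ¬ of 0.5 = 0 (operand ≠ 0)
Checking all 9 assignments confirms none give a value below 0.00.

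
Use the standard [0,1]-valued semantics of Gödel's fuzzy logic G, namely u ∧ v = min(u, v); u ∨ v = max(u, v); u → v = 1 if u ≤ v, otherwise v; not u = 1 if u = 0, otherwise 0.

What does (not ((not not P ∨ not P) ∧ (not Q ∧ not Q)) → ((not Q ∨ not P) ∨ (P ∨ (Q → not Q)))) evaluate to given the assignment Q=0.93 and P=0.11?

not P: Gödel ¬ of 0.11 = 0 (operand ≠ 0)
not not P: Gödel ¬ of 0 = 1 (operand is 0)
not P: Gödel ¬ of 0.11 = 0 (operand ≠ 0)
(not not P ∨ not P) = max(1, 0) = 1
not Q: Gödel ¬ of 0.93 = 0 (operand ≠ 0)
not Q: Gödel ¬ of 0.93 = 0 (operand ≠ 0)
(not Q ∧ not Q) = min(0, 0) = 0
((not not P ∨ not P) ∧ (not Q ∧ not Q)) = min(1, 0) = 0
not ((not not P ∨ not P) ∧ (not Q ∧ not Q)): Gödel ¬ of 0 = 1 (operand is 0)
not Q: Gödel ¬ of 0.93 = 0 (operand ≠ 0)
not P: Gödel ¬ of 0.11 = 0 (operand ≠ 0)
(not Q ∨ not P) = max(0, 0) = 0
not Q: Gödel ¬ of 0.93 = 0 (operand ≠ 0)
(Q → not Q): 0.93 > 0, so result = 0
(P ∨ (Q → not Q)) = max(0.11, 0) = 0.11
((not Q ∨ not P) ∨ (P ∨ (Q → not Q))) = max(0, 0.11) = 0.11
(not ((not not P ∨ not P) ∧ (not Q ∧ not Q)) → ((not Q ∨ not P) ∨ (P ∨ (Q → not Q)))): 1 > 0.11, so result = 0.11

0.11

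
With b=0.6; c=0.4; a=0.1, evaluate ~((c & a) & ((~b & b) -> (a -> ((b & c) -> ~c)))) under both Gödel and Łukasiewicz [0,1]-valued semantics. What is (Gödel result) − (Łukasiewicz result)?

Gödel evaluation:
  (c & a) = min(0.4, 0.1) = 0.1
  ~b: Gödel ¬ of 0.6 = 0 (operand ≠ 0)
  (~b & b) = min(0, 0.6) = 0
  (b & c) = min(0.6, 0.4) = 0.4
  ~c: Gödel ¬ of 0.4 = 0 (operand ≠ 0)
  ((b & c) -> ~c): 0.4 > 0, so result = 0
  (a -> ((b & c) -> ~c)): 0.1 > 0, so result = 0
  ((~b & b) -> (a -> ((b & c) -> ~c))): 0 ≤ 0, so result = 1
  ((c & a) & ((~b & b) -> (a -> ((b & c) -> ~c)))) = min(0.1, 1) = 0.1
  ~((c & a) & ((~b & b) -> (a -> ((b & c) -> ~c)))): Gödel ¬ of 0.1 = 0 (operand ≠ 0)
  Gödel value = 0
Łukasiewicz evaluation:
  (c & a) = min(0.4, 0.1) = 0.1
  ~b: Łukasiewicz ¬ gives 1 − 0.6 = 0.4
  (~b & b) = min(0.4, 0.6) = 0.4
  (b & c) = min(0.6, 0.4) = 0.4
  ~c: Łukasiewicz ¬ gives 1 − 0.4 = 0.6
  ((b & c) -> ~c): min(1, 1 − 0.4 + 0.6) = 1
  (a -> ((b & c) -> ~c)): min(1, 1 − 0.1 + 1) = 1
  ((~b & b) -> (a -> ((b & c) -> ~c))): min(1, 1 − 0.4 + 1) = 1
  ((c & a) & ((~b & b) -> (a -> ((b & c) -> ~c)))) = min(0.1, 1) = 0.1
  ~((c & a) & ((~b & b) -> (a -> ((b & c) -> ~c)))): Łukasiewicz ¬ gives 1 − 0.1 = 0.9
  Łukasiewicz value = 0.9
Difference: 0 − 0.9 = -0.90

-0.90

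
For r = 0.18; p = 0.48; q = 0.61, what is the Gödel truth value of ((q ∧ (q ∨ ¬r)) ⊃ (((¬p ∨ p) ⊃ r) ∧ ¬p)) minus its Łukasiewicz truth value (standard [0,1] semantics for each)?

Gödel evaluation:
  ¬r: Gödel ¬ of 0.18 = 0 (operand ≠ 0)
  (q ∨ ¬r) = max(0.61, 0) = 0.61
  (q ∧ (q ∨ ¬r)) = min(0.61, 0.61) = 0.61
  ¬p: Gödel ¬ of 0.48 = 0 (operand ≠ 0)
  (¬p ∨ p) = max(0, 0.48) = 0.48
  ((¬p ∨ p) ⊃ r): 0.48 > 0.18, so result = 0.18
  ¬p: Gödel ¬ of 0.48 = 0 (operand ≠ 0)
  (((¬p ∨ p) ⊃ r) ∧ ¬p) = min(0.18, 0) = 0
  ((q ∧ (q ∨ ¬r)) ⊃ (((¬p ∨ p) ⊃ r) ∧ ¬p)): 0.61 > 0, so result = 0
  Gödel value = 0
Łukasiewicz evaluation:
  ¬r: Łukasiewicz ¬ gives 1 − 0.18 = 0.82
  (q ∨ ¬r) = max(0.61, 0.82) = 0.82
  (q ∧ (q ∨ ¬r)) = min(0.61, 0.82) = 0.61
  ¬p: Łukasiewicz ¬ gives 1 − 0.48 = 0.52
  (¬p ∨ p) = max(0.52, 0.48) = 0.52
  ((¬p ∨ p) ⊃ r): min(1, 1 − 0.52 + 0.18) = 0.66
  ¬p: Łukasiewicz ¬ gives 1 − 0.48 = 0.52
  (((¬p ∨ p) ⊃ r) ∧ ¬p) = min(0.66, 0.52) = 0.52
  ((q ∧ (q ∨ ¬r)) ⊃ (((¬p ∨ p) ⊃ r) ∧ ¬p)): min(1, 1 − 0.61 + 0.52) = 0.91
  Łukasiewicz value = 0.91
Difference: 0 − 0.91 = -0.91

-0.91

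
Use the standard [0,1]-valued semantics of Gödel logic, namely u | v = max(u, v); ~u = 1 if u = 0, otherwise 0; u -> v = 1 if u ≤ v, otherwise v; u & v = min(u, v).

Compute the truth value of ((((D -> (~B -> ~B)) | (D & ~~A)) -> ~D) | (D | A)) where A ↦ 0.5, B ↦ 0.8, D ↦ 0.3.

0.50

~B: Gödel ¬ of 0.8 = 0 (operand ≠ 0)
~B: Gödel ¬ of 0.8 = 0 (operand ≠ 0)
(~B -> ~B): 0 ≤ 0, so result = 1
(D -> (~B -> ~B)): 0.3 ≤ 1, so result = 1
~A: Gödel ¬ of 0.5 = 0 (operand ≠ 0)
~~A: Gödel ¬ of 0 = 1 (operand is 0)
(D & ~~A) = min(0.3, 1) = 0.3
((D -> (~B -> ~B)) | (D & ~~A)) = max(1, 0.3) = 1
~D: Gödel ¬ of 0.3 = 0 (operand ≠ 0)
(((D -> (~B -> ~B)) | (D & ~~A)) -> ~D): 1 > 0, so result = 0
(D | A) = max(0.3, 0.5) = 0.5
((((D -> (~B -> ~B)) | (D & ~~A)) -> ~D) | (D | A)) = max(0, 0.5) = 0.5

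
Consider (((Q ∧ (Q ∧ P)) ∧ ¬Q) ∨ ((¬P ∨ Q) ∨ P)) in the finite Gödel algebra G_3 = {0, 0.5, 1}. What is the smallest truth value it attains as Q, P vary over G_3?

The minimum is attained at Q = 0, P = 0.5:
  (Q ∧ P) = min(0, 0.5) = 0
  (Q ∧ (Q ∧ P)) = min(0, 0) = 0
  ¬Q: Gödel ¬ of 0 = 1 (operand is 0)
  ((Q ∧ (Q ∧ P)) ∧ ¬Q) = min(0, 1) = 0
  ¬P: Gödel ¬ of 0.5 = 0 (operand ≠ 0)
  (¬P ∨ Q) = max(0, 0) = 0
  ((¬P ∨ Q) ∨ P) = max(0, 0.5) = 0.5
  (((Q ∧ (Q ∧ P)) ∧ ¬Q) ∨ ((¬P ∨ Q) ∨ P)) = max(0, 0.5) = 0.5
Checking all 9 assignments confirms none give a value below 0.50.

0.50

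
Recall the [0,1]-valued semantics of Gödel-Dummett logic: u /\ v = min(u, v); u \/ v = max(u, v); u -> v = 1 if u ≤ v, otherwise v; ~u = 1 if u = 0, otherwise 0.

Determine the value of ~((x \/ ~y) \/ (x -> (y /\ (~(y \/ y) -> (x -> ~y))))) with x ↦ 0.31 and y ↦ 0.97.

0.00

~y: Gödel ¬ of 0.97 = 0 (operand ≠ 0)
(x \/ ~y) = max(0.31, 0) = 0.31
(y \/ y) = max(0.97, 0.97) = 0.97
~(y \/ y): Gödel ¬ of 0.97 = 0 (operand ≠ 0)
~y: Gödel ¬ of 0.97 = 0 (operand ≠ 0)
(x -> ~y): 0.31 > 0, so result = 0
(~(y \/ y) -> (x -> ~y)): 0 ≤ 0, so result = 1
(y /\ (~(y \/ y) -> (x -> ~y))) = min(0.97, 1) = 0.97
(x -> (y /\ (~(y \/ y) -> (x -> ~y)))): 0.31 ≤ 0.97, so result = 1
((x \/ ~y) \/ (x -> (y /\ (~(y \/ y) -> (x -> ~y))))) = max(0.31, 1) = 1
~((x \/ ~y) \/ (x -> (y /\ (~(y \/ y) -> (x -> ~y))))): Gödel ¬ of 1 = 0 (operand ≠ 0)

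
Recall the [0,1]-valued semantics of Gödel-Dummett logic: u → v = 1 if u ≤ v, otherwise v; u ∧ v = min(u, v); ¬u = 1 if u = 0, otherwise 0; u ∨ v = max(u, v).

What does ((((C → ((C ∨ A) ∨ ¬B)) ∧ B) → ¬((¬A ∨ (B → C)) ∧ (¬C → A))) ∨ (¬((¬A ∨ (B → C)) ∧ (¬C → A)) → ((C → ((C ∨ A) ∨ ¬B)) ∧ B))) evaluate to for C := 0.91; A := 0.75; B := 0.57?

(C ∨ A) = max(0.91, 0.75) = 0.91
¬B: Gödel ¬ of 0.57 = 0 (operand ≠ 0)
((C ∨ A) ∨ ¬B) = max(0.91, 0) = 0.91
(C → ((C ∨ A) ∨ ¬B)): 0.91 ≤ 0.91, so result = 1
((C → ((C ∨ A) ∨ ¬B)) ∧ B) = min(1, 0.57) = 0.57
¬A: Gödel ¬ of 0.75 = 0 (operand ≠ 0)
(B → C): 0.57 ≤ 0.91, so result = 1
(¬A ∨ (B → C)) = max(0, 1) = 1
¬C: Gödel ¬ of 0.91 = 0 (operand ≠ 0)
(¬C → A): 0 ≤ 0.75, so result = 1
((¬A ∨ (B → C)) ∧ (¬C → A)) = min(1, 1) = 1
¬((¬A ∨ (B → C)) ∧ (¬C → A)): Gödel ¬ of 1 = 0 (operand ≠ 0)
(((C → ((C ∨ A) ∨ ¬B)) ∧ B) → ¬((¬A ∨ (B → C)) ∧ (¬C → A))): 0.57 > 0, so result = 0
¬A: Gödel ¬ of 0.75 = 0 (operand ≠ 0)
(B → C): 0.57 ≤ 0.91, so result = 1
(¬A ∨ (B → C)) = max(0, 1) = 1
¬C: Gödel ¬ of 0.91 = 0 (operand ≠ 0)
(¬C → A): 0 ≤ 0.75, so result = 1
((¬A ∨ (B → C)) ∧ (¬C → A)) = min(1, 1) = 1
¬((¬A ∨ (B → C)) ∧ (¬C → A)): Gödel ¬ of 1 = 0 (operand ≠ 0)
(C ∨ A) = max(0.91, 0.75) = 0.91
¬B: Gödel ¬ of 0.57 = 0 (operand ≠ 0)
((C ∨ A) ∨ ¬B) = max(0.91, 0) = 0.91
(C → ((C ∨ A) ∨ ¬B)): 0.91 ≤ 0.91, so result = 1
((C → ((C ∨ A) ∨ ¬B)) ∧ B) = min(1, 0.57) = 0.57
(¬((¬A ∨ (B → C)) ∧ (¬C → A)) → ((C → ((C ∨ A) ∨ ¬B)) ∧ B)): 0 ≤ 0.57, so result = 1
((((C → ((C ∨ A) ∨ ¬B)) ∧ B) → ¬((¬A ∨ (B → C)) ∧ (¬C → A))) ∨ (¬((¬A ∨ (B → C)) ∧ (¬C → A)) → ((C → ((C ∨ A) ∨ ¬B)) ∧ B))) = max(0, 1) = 1

1.00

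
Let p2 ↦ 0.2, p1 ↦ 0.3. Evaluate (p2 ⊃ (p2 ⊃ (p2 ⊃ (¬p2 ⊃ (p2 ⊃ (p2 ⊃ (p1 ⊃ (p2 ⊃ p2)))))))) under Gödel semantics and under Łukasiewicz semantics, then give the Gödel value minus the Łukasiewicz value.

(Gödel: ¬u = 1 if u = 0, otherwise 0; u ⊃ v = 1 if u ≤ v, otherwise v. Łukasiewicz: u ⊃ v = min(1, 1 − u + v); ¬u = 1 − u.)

0.00

Gödel evaluation:
  ¬p2: Gödel ¬ of 0.2 = 0 (operand ≠ 0)
  (p2 ⊃ p2): 0.2 ≤ 0.2, so result = 1
  (p1 ⊃ (p2 ⊃ p2)): 0.3 ≤ 1, so result = 1
  (p2 ⊃ (p1 ⊃ (p2 ⊃ p2))): 0.2 ≤ 1, so result = 1
  (p2 ⊃ (p2 ⊃ (p1 ⊃ (p2 ⊃ p2)))): 0.2 ≤ 1, so result = 1
  (¬p2 ⊃ (p2 ⊃ (p2 ⊃ (p1 ⊃ (p2 ⊃ p2))))): 0 ≤ 1, so result = 1
  (p2 ⊃ (¬p2 ⊃ (p2 ⊃ (p2 ⊃ (p1 ⊃ (p2 ⊃ p2)))))): 0.2 ≤ 1, so result = 1
  (p2 ⊃ (p2 ⊃ (¬p2 ⊃ (p2 ⊃ (p2 ⊃ (p1 ⊃ (p2 ⊃ p2))))))): 0.2 ≤ 1, so result = 1
  (p2 ⊃ (p2 ⊃ (p2 ⊃ (¬p2 ⊃ (p2 ⊃ (p2 ⊃ (p1 ⊃ (p2 ⊃ p2)))))))): 0.2 ≤ 1, so result = 1
  Gödel value = 1
Łukasiewicz evaluation:
  ¬p2: Łukasiewicz ¬ gives 1 − 0.2 = 0.8
  (p2 ⊃ p2): min(1, 1 − 0.2 + 0.2) = 1
  (p1 ⊃ (p2 ⊃ p2)): min(1, 1 − 0.3 + 1) = 1
  (p2 ⊃ (p1 ⊃ (p2 ⊃ p2))): min(1, 1 − 0.2 + 1) = 1
  (p2 ⊃ (p2 ⊃ (p1 ⊃ (p2 ⊃ p2)))): min(1, 1 − 0.2 + 1) = 1
  (¬p2 ⊃ (p2 ⊃ (p2 ⊃ (p1 ⊃ (p2 ⊃ p2))))): min(1, 1 − 0.8 + 1) = 1
  (p2 ⊃ (¬p2 ⊃ (p2 ⊃ (p2 ⊃ (p1 ⊃ (p2 ⊃ p2)))))): min(1, 1 − 0.2 + 1) = 1
  (p2 ⊃ (p2 ⊃ (¬p2 ⊃ (p2 ⊃ (p2 ⊃ (p1 ⊃ (p2 ⊃ p2))))))): min(1, 1 − 0.2 + 1) = 1
  (p2 ⊃ (p2 ⊃ (p2 ⊃ (¬p2 ⊃ (p2 ⊃ (p2 ⊃ (p1 ⊃ (p2 ⊃ p2)))))))): min(1, 1 − 0.2 + 1) = 1
  Łukasiewicz value = 1
Difference: 1 − 1 = 0.00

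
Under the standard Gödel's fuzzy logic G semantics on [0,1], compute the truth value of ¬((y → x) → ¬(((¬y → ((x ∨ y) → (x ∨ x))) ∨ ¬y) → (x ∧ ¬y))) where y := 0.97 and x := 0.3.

0.00

(y → x): 0.97 > 0.3, so result = 0.3
¬y: Gödel ¬ of 0.97 = 0 (operand ≠ 0)
(x ∨ y) = max(0.3, 0.97) = 0.97
(x ∨ x) = max(0.3, 0.3) = 0.3
((x ∨ y) → (x ∨ x)): 0.97 > 0.3, so result = 0.3
(¬y → ((x ∨ y) → (x ∨ x))): 0 ≤ 0.3, so result = 1
¬y: Gödel ¬ of 0.97 = 0 (operand ≠ 0)
((¬y → ((x ∨ y) → (x ∨ x))) ∨ ¬y) = max(1, 0) = 1
¬y: Gödel ¬ of 0.97 = 0 (operand ≠ 0)
(x ∧ ¬y) = min(0.3, 0) = 0
(((¬y → ((x ∨ y) → (x ∨ x))) ∨ ¬y) → (x ∧ ¬y)): 1 > 0, so result = 0
¬(((¬y → ((x ∨ y) → (x ∨ x))) ∨ ¬y) → (x ∧ ¬y)): Gödel ¬ of 0 = 1 (operand is 0)
((y → x) → ¬(((¬y → ((x ∨ y) → (x ∨ x))) ∨ ¬y) → (x ∧ ¬y))): 0.3 ≤ 1, so result = 1
¬((y → x) → ¬(((¬y → ((x ∨ y) → (x ∨ x))) ∨ ¬y) → (x ∧ ¬y))): Gödel ¬ of 1 = 0 (operand ≠ 0)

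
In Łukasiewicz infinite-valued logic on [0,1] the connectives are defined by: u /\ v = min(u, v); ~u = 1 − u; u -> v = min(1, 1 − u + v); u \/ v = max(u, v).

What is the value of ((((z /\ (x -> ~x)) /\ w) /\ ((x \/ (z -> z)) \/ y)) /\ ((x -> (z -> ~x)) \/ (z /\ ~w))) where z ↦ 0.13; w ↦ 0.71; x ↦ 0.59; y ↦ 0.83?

0.13

~x: Łukasiewicz ¬ gives 1 − 0.59 = 0.41
(x -> ~x): min(1, 1 − 0.59 + 0.41) = 0.82
(z /\ (x -> ~x)) = min(0.13, 0.82) = 0.13
((z /\ (x -> ~x)) /\ w) = min(0.13, 0.71) = 0.13
(z -> z): min(1, 1 − 0.13 + 0.13) = 1
(x \/ (z -> z)) = max(0.59, 1) = 1
((x \/ (z -> z)) \/ y) = max(1, 0.83) = 1
(((z /\ (x -> ~x)) /\ w) /\ ((x \/ (z -> z)) \/ y)) = min(0.13, 1) = 0.13
~x: Łukasiewicz ¬ gives 1 − 0.59 = 0.41
(z -> ~x): min(1, 1 − 0.13 + 0.41) = 1
(x -> (z -> ~x)): min(1, 1 − 0.59 + 1) = 1
~w: Łukasiewicz ¬ gives 1 − 0.71 = 0.29
(z /\ ~w) = min(0.13, 0.29) = 0.13
((x -> (z -> ~x)) \/ (z /\ ~w)) = max(1, 0.13) = 1
((((z /\ (x -> ~x)) /\ w) /\ ((x \/ (z -> z)) \/ y)) /\ ((x -> (z -> ~x)) \/ (z /\ ~w))) = min(0.13, 1) = 0.13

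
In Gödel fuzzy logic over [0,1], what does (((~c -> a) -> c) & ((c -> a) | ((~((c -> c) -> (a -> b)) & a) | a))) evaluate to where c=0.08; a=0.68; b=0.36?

0.08

~c: Gödel ¬ of 0.08 = 0 (operand ≠ 0)
(~c -> a): 0 ≤ 0.68, so result = 1
((~c -> a) -> c): 1 > 0.08, so result = 0.08
(c -> a): 0.08 ≤ 0.68, so result = 1
(c -> c): 0.08 ≤ 0.08, so result = 1
(a -> b): 0.68 > 0.36, so result = 0.36
((c -> c) -> (a -> b)): 1 > 0.36, so result = 0.36
~((c -> c) -> (a -> b)): Gödel ¬ of 0.36 = 0 (operand ≠ 0)
(~((c -> c) -> (a -> b)) & a) = min(0, 0.68) = 0
((~((c -> c) -> (a -> b)) & a) | a) = max(0, 0.68) = 0.68
((c -> a) | ((~((c -> c) -> (a -> b)) & a) | a)) = max(1, 0.68) = 1
(((~c -> a) -> c) & ((c -> a) | ((~((c -> c) -> (a -> b)) & a) | a))) = min(0.08, 1) = 0.08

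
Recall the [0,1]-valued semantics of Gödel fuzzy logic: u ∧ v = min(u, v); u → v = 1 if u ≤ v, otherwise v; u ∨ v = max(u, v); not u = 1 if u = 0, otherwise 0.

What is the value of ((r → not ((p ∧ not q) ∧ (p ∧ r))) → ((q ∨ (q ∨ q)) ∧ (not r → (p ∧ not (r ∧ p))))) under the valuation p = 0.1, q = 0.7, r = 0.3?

not q: Gödel ¬ of 0.7 = 0 (operand ≠ 0)
(p ∧ not q) = min(0.1, 0) = 0
(p ∧ r) = min(0.1, 0.3) = 0.1
((p ∧ not q) ∧ (p ∧ r)) = min(0, 0.1) = 0
not ((p ∧ not q) ∧ (p ∧ r)): Gödel ¬ of 0 = 1 (operand is 0)
(r → not ((p ∧ not q) ∧ (p ∧ r))): 0.3 ≤ 1, so result = 1
(q ∨ q) = max(0.7, 0.7) = 0.7
(q ∨ (q ∨ q)) = max(0.7, 0.7) = 0.7
not r: Gödel ¬ of 0.3 = 0 (operand ≠ 0)
(r ∧ p) = min(0.3, 0.1) = 0.1
not (r ∧ p): Gödel ¬ of 0.1 = 0 (operand ≠ 0)
(p ∧ not (r ∧ p)) = min(0.1, 0) = 0
(not r → (p ∧ not (r ∧ p))): 0 ≤ 0, so result = 1
((q ∨ (q ∨ q)) ∧ (not r → (p ∧ not (r ∧ p)))) = min(0.7, 1) = 0.7
((r → not ((p ∧ not q) ∧ (p ∧ r))) → ((q ∨ (q ∨ q)) ∧ (not r → (p ∧ not (r ∧ p))))): 1 > 0.7, so result = 0.7

0.70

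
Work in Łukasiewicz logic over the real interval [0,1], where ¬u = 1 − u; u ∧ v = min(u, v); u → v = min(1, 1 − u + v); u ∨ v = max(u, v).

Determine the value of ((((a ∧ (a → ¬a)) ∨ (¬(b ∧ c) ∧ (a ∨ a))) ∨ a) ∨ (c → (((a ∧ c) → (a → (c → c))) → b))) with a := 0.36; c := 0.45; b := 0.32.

0.87

¬a: Łukasiewicz ¬ gives 1 − 0.36 = 0.64
(a → ¬a): min(1, 1 − 0.36 + 0.64) = 1
(a ∧ (a → ¬a)) = min(0.36, 1) = 0.36
(b ∧ c) = min(0.32, 0.45) = 0.32
¬(b ∧ c): Łukasiewicz ¬ gives 1 − 0.32 = 0.68
(a ∨ a) = max(0.36, 0.36) = 0.36
(¬(b ∧ c) ∧ (a ∨ a)) = min(0.68, 0.36) = 0.36
((a ∧ (a → ¬a)) ∨ (¬(b ∧ c) ∧ (a ∨ a))) = max(0.36, 0.36) = 0.36
(((a ∧ (a → ¬a)) ∨ (¬(b ∧ c) ∧ (a ∨ a))) ∨ a) = max(0.36, 0.36) = 0.36
(a ∧ c) = min(0.36, 0.45) = 0.36
(c → c): min(1, 1 − 0.45 + 0.45) = 1
(a → (c → c)): min(1, 1 − 0.36 + 1) = 1
((a ∧ c) → (a → (c → c))): min(1, 1 − 0.36 + 1) = 1
(((a ∧ c) → (a → (c → c))) → b): min(1, 1 − 1 + 0.32) = 0.32
(c → (((a ∧ c) → (a → (c → c))) → b)): min(1, 1 − 0.45 + 0.32) = 0.87
((((a ∧ (a → ¬a)) ∨ (¬(b ∧ c) ∧ (a ∨ a))) ∨ a) ∨ (c → (((a ∧ c) → (a → (c → c))) → b))) = max(0.36, 0.87) = 0.87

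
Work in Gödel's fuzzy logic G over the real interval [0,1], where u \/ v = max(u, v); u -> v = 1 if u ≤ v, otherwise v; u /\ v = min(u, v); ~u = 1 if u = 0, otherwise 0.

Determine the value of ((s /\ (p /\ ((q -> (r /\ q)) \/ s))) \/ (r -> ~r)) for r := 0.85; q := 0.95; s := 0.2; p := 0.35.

(r /\ q) = min(0.85, 0.95) = 0.85
(q -> (r /\ q)): 0.95 > 0.85, so result = 0.85
((q -> (r /\ q)) \/ s) = max(0.85, 0.2) = 0.85
(p /\ ((q -> (r /\ q)) \/ s)) = min(0.35, 0.85) = 0.35
(s /\ (p /\ ((q -> (r /\ q)) \/ s))) = min(0.2, 0.35) = 0.2
~r: Gödel ¬ of 0.85 = 0 (operand ≠ 0)
(r -> ~r): 0.85 > 0, so result = 0
((s /\ (p /\ ((q -> (r /\ q)) \/ s))) \/ (r -> ~r)) = max(0.2, 0) = 0.2

0.20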